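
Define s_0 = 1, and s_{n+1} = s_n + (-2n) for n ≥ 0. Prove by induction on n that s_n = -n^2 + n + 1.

Base case: s_0 = 1, and -0^2 + 0 + 1 = 1.
Assume s_m = -m^2 + m + 1.
Then s_{m+1} = s_m + (-2m) = (-m^2 + m + 1) + (-2m) = -m^2 − m + 1,
and -(m+1)^2 + (m+1) + 1 = -m^2 − m + 1.
By induction, s_n = -n^2 + n + 1 for all n ≥ 0.

s_n = -n^2 + n + 1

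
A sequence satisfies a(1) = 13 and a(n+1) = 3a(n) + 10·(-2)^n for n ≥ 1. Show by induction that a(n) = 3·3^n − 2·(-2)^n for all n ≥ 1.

Base case: a(1) = 13, and 3·3^1 − 2·(-2)^1 = 9 + 4 = 13.
Assume a(r) = 3·3^r − 2·(-2)^r for some r ≥ 1.
Then a(r+1) = 3a(r) + 10·(-2)^r = 3·(3·3^r − 2·(-2)^r) + 10·(-2)^r = 3·3^{r+1} − 6·(-2)^r + 10·(-2)^r = 3·3^{r+1} + 4·(-2)^r = 3·3^{r+1} − 2·(-2)^{r+1}.
This completes the inductive step, so a(n) = 3·3^n − 2·(-2)^n for all n ≥ 1.

a(n) = 3·3^n − 2·(-2)^n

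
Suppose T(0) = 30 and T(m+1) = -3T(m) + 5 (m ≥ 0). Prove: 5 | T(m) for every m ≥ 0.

Base case: T(0) = 30 = 5·6, so 5 | T(0).
Assume 5 | T(j), so T(j) = 5t for some integer t.
Then T(j+1) = -3T(j) + 5 = -3·(5t) + 5 = 5(-3t + 1), so 5 | T(j+1).
By induction, 5 | T(m) for all m ≥ 0.

5 | T(m)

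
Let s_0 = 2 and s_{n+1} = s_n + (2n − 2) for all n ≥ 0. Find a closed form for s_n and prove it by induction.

Claim: s_n = n^2 − 3n + 2.

Base case: s_0 = 2, and 0^2 − 3·0 + 2 = 2.
Assume s_m = m^2 − 3m + 2.
Then s_{m+1} = s_m + (2m − 2) = (m^2 − 3m + 2) + (2m − 2) = m^2 − m,
and (m+1)^2 − 3·(m+1) + 2 = m^2 − m.
By induction, s_n = n^2 − 3n + 2 for all n ≥ 0.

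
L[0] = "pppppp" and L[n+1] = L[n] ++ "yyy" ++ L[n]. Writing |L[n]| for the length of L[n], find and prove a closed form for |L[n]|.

Claim: |L[n]| = 9·2^n − 3.

Base case: |L[0]| = 6, and 9·2^0 − 3 = 6.
Assume |L[k]| = 9·2^k − 3.
Then |L[k+1]| = |L[k]| + 3 + |L[k]| = 2|L[k]| + 3 = 2(9·2^k − 3) + 3 = 9·2^{k+1} − 6 + 3 = 9·2^{k+1} − 3.
So the formula holds for k+1, and by induction |L[n]| = 9·2^n − 3 for all n ≥ 0.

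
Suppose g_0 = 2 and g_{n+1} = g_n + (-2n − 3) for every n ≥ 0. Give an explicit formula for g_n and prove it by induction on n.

Claim: g_n = -n^2 − 2n + 2.

Base case: g_0 = 2, and -0^2 − 2·0 + 2 = 2.
Assume g_j = -j^2 − 2j + 2.
Then g_{j+1} = g_j + (-2j − 3) = (-j^2 − 2j + 2) + (-2j − 3) = -j^2 − 4j − 1,
and -(j+1)^2 − 2·(j+1) + 2 = -j^2 − 4j − 1.
Hence g_n = -n^2 − 2n + 2 for every n ≥ 0, by induction.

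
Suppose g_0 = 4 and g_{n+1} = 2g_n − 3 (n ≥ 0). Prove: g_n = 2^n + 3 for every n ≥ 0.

Base case: g_0 = 4, and 2^0 + 3 = 1 + 3 = 4.
Assume g_r = 2^r + 3 for some r ≥ 0.
Then g_{r+1} = 2g_r − 3 = 2·(2^r + 3) − 3 = 2^{r+1} + 6 − 3 = 2^{r+1} + 3.
This completes the inductive step, so g_n = 2^n + 3 for all n ≥ 0.

g_n = 2^n + 3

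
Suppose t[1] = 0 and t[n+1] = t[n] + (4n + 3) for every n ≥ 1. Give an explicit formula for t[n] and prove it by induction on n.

Claim: t[n] = 2n^2 + n − 3.

Base case: t[1] = 0, and 2·1^2 + 1 − 3 = 0.
Assume t[k] = 2k^2 + k − 3.
Then t[k+1] = t[k] + (4k + 3) = (2k^2 + k − 3) + (4k + 3) = 2k^2 + 5k,
and 2·(k+1)^2 + (k+1) − 3 = 2k^2 + 5k.
This completes the inductive step, so t[n] = 2n^2 + n − 3 for all n ≥ 1.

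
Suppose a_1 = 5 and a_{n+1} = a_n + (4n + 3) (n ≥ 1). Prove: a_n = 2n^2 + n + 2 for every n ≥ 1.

Base case: a_1 = 5, and 2·1^2 + 1 + 2 = 5.
Assume a_r = 2r^2 + r + 2.
Then a_{r+1} = a_r + (4r + 3) = (2r^2 + r + 2) + (4r + 3) = 2r^2 + 5r + 5,
and 2·(r+1)^2 + (r+1) + 2 = 2r^2 + 5r + 5.
By induction, a_n = 2n^2 + n + 2 for all n ≥ 1.

a_n = 2n^2 + n + 2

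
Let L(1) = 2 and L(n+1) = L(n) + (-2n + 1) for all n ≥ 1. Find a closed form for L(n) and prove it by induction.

Claim: L(n) = -n^2 + 2n + 1.

Base case: L(1) = 2, and -1^2 + 2·1 + 1 = 2.
Assume L(r) = -r^2 + 2r + 1.
Then L(r+1) = L(r) + (-2r + 1) = (-r^2 + 2r + 1) + (-2r + 1) = -r^2 + 2,
and -(r+1)^2 + 2·(r+1) + 1 = -r^2 + 2.
By induction, L(n) = -n^2 + 2n + 1 for all n ≥ 1.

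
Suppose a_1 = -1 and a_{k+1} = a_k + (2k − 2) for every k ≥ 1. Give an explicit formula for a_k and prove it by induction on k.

Claim: a_k = k^2 − 3k + 1.

Base case: a_1 = -1, and 1^2 − 3·1 + 1 = -1.
Assume a_r = r^2 − 3r + 1.
Then a_{r+1} = a_r + (2r − 2) = (r^2 − 3r + 1) + (2r − 2) = r^2 − r − 1,
and (r+1)^2 − 3·(r+1) + 1 = r^2 − r − 1.
By induction, a_k = k^2 − 3k + 1 for all k ≥ 1.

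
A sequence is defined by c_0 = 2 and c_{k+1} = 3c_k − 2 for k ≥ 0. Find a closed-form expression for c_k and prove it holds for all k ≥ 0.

Claim: c_k = 3^k + 1.

Base case: c_0 = 2, and 3^0 + 1 = 1 + 1 = 2.
Assume c_r = 3^r + 1 for some r ≥ 0.
Then c_{r+1} = 3c_r − 2 = 3·(3^r + 1) − 2 = 3^{r+1} + 3 − 2 = 3^{r+1} + 1.
This completes the inductive step, so c_k = 3^k + 1 for all k ≥ 0.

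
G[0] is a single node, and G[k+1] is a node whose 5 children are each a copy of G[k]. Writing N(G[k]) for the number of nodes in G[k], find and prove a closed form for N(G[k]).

Claim: N(G[k]) = (5^{k+1} − 1)/4.

Base case: N(G[0]) = 1, and (5^{0+1} − 1)/4 = 1.
Assume N(G[j]) = (5^{j+1} − 1)/4.
Then N(G[j+1]) = 1 + 5N(G[j]) = 1 + 5·(5^{j+1} − 1)/4 = 1 + (5^{j+2} − 5)/4 = (4 + 5^{j+2} − 5)/4 = (5^{j+2} − 1)/4.
This completes the inductive step, so N(G[k]) = (5^{k+1} − 1)/4 for all k ≥ 0.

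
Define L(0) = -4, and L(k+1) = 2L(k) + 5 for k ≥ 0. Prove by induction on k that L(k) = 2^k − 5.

Base case: L(0) = -4, and 2^0 − 5 = 1 − 5 = -4.
Assume L(m) = 2^m − 5 for some m ≥ 0.
Then L(m+1) = 2L(m) + 5 = 2·(2^m − 5) + 5 = 2^{m+1} − 10 + 5 = 2^{m+1} − 5.
Hence L(k) = 2^k − 5 for every k ≥ 0, by induction.

L(k) = 2^k − 5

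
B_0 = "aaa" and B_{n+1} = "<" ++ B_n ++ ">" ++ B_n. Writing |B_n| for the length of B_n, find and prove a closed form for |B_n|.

Claim: |B_n| = 5·2^n − 2.

Base case: |B_0| = 3, and 5·2^0 − 2 = 3.
Assume |B_j| = 5·2^j − 2.
Then |B_{j+1}| = 1 + |B_j| + 1 + |B_j| = 2|B_j| + 2 = 2(5·2^j − 2) + 2 = 5·2^{j+1} − 4 + 2 = 5·2^{j+1} − 2.
This completes the inductive step, so |B_n| = 5·2^n − 2 for all n ≥ 0.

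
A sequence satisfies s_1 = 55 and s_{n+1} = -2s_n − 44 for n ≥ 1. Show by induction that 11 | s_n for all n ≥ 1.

Base case: s_1 = 55 = 11·5, so 11 | s_1.
Assume 11 | s_j, so s_j = 11t for some integer t.
Then s_{j+1} = -2s_j − 44 = -2·(11t) − 44 = 11(-2t − 4), so 11 | s_{j+1}.
So the property holds for j+1, and by induction 11 | s_n for all n ≥ 1.

11 | s_n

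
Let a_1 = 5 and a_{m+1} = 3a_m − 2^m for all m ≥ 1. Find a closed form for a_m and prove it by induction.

Claim: a_m = 3^m + 2^m.

Base case: a_1 = 5, and 3^1 + 2^1 = 3 + 2 = 5.
Assume a_k = 3^k + 2^k for some k ≥ 1.
Then a_{k+1} = 3a_k − 2^k = 3·(3^k + 2^k) − 2^k = 3^{k+1} + 3·2^k − 2^k = 3^{k+1} + 2·2^k = 3^{k+1} + 2^{k+1}.
So the formula holds for k+1, and by induction a_m = 3^m + 2^m for all m ≥ 1.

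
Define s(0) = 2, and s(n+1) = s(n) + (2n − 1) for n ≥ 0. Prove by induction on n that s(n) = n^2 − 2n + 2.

Base case: s(0) = 2, and 0^2 − 2·0 + 2 = 2.
Assume s(r) = r^2 − 2r + 2.
Then s(r+1) = s(r) + (2r − 1) = (r^2 − 2r + 2) + (2r − 1) = r^2 + 1,
and (r+1)^2 − 2·(r+1) + 2 = r^2 + 1.
Hence s(n) = n^2 − 2n + 2 for every n ≥ 0, by induction.

s(n) = n^2 − 2n + 2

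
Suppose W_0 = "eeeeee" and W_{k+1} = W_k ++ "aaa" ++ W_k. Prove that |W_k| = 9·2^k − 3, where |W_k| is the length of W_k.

Base case: |W_0| = 6, and 9·2^0 − 3 = 6.
Assume |W_r| = 9·2^r − 3.
Then |W_{r+1}| = |W_r| + 3 + |W_r| = 2|W_r| + 3 = 2(9·2^r − 3) + 3 = 9·2^{r+1} − 6 + 3 = 9·2^{r+1} − 3.
Hence |W_k| = 9·2^k − 3 for every k ≥ 0, by induction.

|W_k| = 9·2^k − 3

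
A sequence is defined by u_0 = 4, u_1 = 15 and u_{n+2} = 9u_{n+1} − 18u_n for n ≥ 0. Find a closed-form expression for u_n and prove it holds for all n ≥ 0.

Claim: u_n = 3·3^n + 6^n.

Base cases: u_0 = 4 and 3·3^0 + 6^0 = 4; u_1 = 15 and 3·3^1 + 6^1 = 15.
Assume u_j = 3·3^j + 6^j for all 0 ≤ j ≤ m, where m ≥ 1.
Then u_{m+1} = 9u_m − 18u_{m−1} = 9·(3·3^m + 6^m) − 18·(3·3^{m−1} + 6^{m−1}) = 3·(9·3 − 18)3^{m−1} + (9·6 − 18)6^{m−1} = 27·3^{m−1} + 36·6^{m−1} = 3·3^{m+1} + 6^{m+1}.
So the formula holds for m+1, and by strong induction u_n = 3·3^n + 6^n for all n ≥ 0.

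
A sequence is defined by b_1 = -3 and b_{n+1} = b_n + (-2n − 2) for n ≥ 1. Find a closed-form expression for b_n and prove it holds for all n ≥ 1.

Claim: b_n = -n^2 − n − 1.

Base case: b_1 = -3, and -1^2 − 1 − 1 = -3.
Assume b_k = -k^2 − k − 1.
Then b_{k+1} = b_k + (-2k − 2) = (-k^2 − k − 1) + (-2k − 2) = -k^2 − 3k − 3,
and -(k+1)^2 − (k+1) − 1 = -k^2 − 3k − 3.
This completes the inductive step, so b_n = -n^2 − n − 1 for all n ≥ 1.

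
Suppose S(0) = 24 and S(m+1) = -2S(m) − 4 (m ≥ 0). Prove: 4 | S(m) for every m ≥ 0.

Base case: S(0) = 24 = 4·6, so 4 | S(0).
Assume 4 | S(k), so S(k) = 4t for some integer t.
Then S(k+1) = -2S(k) − 4 = -2·(4t) − 4 = 4(-2t − 1), so 4 | S(k+1).
By induction, 4 | S(m) for all m ≥ 0.

4 | S(m)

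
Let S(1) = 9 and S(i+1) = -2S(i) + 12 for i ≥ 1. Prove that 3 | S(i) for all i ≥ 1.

Base case: S(1) = 9 = 3·3, so 3 | S(1).
Assume 3 | S(k), so S(k) = 3t for some integer t.
Then S(k+1) = -2S(k) + 12 = -2·(3t) + 12 = 3(-2t + 4), so 3 | S(k+1).
Hence 3 | S(i) for every i ≥ 1, by induction.

3 | S(i)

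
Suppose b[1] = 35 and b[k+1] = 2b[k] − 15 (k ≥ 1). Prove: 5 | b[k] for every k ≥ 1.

Base case: b[1] = 35 = 5·7, so 5 | b[1].
Assume 5 | b[j], so b[j] = 5t for some integer t.
Then b[j+1] = 2b[j] − 15 = 2·(5t) − 15 = 5(2t − 3), so 5 | b[j+1].
By induction, 5 | b[k] for all k ≥ 1.

5 | b[k]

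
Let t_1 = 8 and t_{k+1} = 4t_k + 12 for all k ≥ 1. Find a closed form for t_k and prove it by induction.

Claim: t_k = 3·4^k − 4.

Base case: t_1 = 8, and 3·4^1 − 4 = 12 − 4 = 8.
Assume t_r = 3·4^r − 4 for some r ≥ 1.
Then t_{r+1} = 4t_r + 12 = 4·(3·4^r − 4) + 12 = 12·4^r − 16 + 12 = 3·4^{r+1} − 4.
Hence t_k = 3·4^k − 4 for every k ≥ 1, by induction.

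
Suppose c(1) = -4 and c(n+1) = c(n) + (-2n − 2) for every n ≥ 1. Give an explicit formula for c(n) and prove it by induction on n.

Claim: c(n) = -n^2 − n − 2.

Base case: c(1) = -4, and -1^2 − 1 − 2 = -4.
Assume c(r) = -r^2 − r − 2.
Then c(r+1) = c(r) + (-2r − 2) = (-r^2 − r − 2) + (-2r − 2) = -r^2 − 3r − 4,
and -(r+1)^2 − (r+1) − 2 = -r^2 − 3r − 4.
By induction, c(n) = -n^2 − n − 2 for all n ≥ 1.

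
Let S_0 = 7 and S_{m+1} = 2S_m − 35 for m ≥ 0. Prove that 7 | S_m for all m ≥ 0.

Base case: S_0 = 7 = 7·1, so 7 | S_0.
Assume 7 | S_r, so S_r = 7t for some integer t.
Then S_{r+1} = 2S_r − 35 = 2·(7t) − 35 = 7(2t − 5), so 7 | S_{r+1}.
By induction, 7 | S_m for all m ≥ 0.

7 | S_m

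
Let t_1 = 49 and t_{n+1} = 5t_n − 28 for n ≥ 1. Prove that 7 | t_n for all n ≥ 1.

Base case: t_1 = 49 = 7·7, so 7 | t_1.
Assume 7 | t_k, so t_k = 7s for some integer s.
Then t_{k+1} = 5t_k − 28 = 5·(7s) − 28 = 7(5s − 4), so 7 | t_{k+1}.
Hence 7 | t_n for every n ≥ 1, by induction.

7 | t_n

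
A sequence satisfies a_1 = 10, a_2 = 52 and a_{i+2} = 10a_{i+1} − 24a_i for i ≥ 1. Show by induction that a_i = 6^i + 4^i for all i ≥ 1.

Base cases: a_1 = 10 and 6^1 + 4^1 = 10; a_2 = 52 and 6^2 + 4^2 = 52.
Assume a_j = 6^j + 4^j for all 1 ≤ j ≤ r, where r ≥ 2.
Then a_{r+1} = 10a_r − 24a_{r−1} = 10·(6^r + 4^r) − 24·(6^{r−1} + 4^{r−1}) = (10·6 − 24)6^{r−1} + (10·4 − 24)4^{r−1} = 36·6^{r−1} + 16·4^{r−1} = 6^{r+1} + 4^{r+1}.
By strong induction, a_i = 6^i + 4^i for all i ≥ 1.

a_i = 6^i + 4^i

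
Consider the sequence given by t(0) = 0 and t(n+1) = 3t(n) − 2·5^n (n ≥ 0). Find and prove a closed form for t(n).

Claim: t(n) = 3^n − 5^n.

Base case: t(0) = 0, and 3^0 − 5^0 = 1 − 1 = 0.
Assume t(k) = 3^k − 5^k for some k ≥ 0.
Then t(k+1) = 3t(k) − 2·5^k = 3·(3^k − 5^k) − 2·5^k = 3^{k+1} − 3·5^k − 2·5^k = 3^{k+1} − 5·5^k = 3^{k+1} − 5^{k+1}.
By induction, t(n) = 3^n − 5^n for all n ≥ 0.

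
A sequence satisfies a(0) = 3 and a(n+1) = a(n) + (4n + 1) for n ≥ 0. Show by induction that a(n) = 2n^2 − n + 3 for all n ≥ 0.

Base case: a(0) = 3, and 2·0^2 − 0 + 3 = 3.
Assume a(j) = 2j^2 − j + 3.
Then a(j+1) = a(j) + (4j + 1) = (2j^2 − j + 3) + (4j + 1) = 2j^2 + 3j + 4,
and 2·(j+1)^2 − (j+1) + 3 = 2j^2 + 3j + 4.
This completes the inductive step, so a(n) = 2n^2 − n + 3 for all n ≥ 0.

a(n) = 2n^2 − n + 3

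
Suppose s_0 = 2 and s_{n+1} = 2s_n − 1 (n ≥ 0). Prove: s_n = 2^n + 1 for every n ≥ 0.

Base case: s_0 = 2, and 2^0 + 1 = 1 + 1 = 2.
Assume s_k = 2^k + 1 for some k ≥ 0.
Then s_{k+1} = 2s_k − 1 = 2·(2^k + 1) − 1 = 2^{k+1} + 2 − 1 = 2^{k+1} + 1.
By induction, s_n = 2^n + 1 for all n ≥ 0.

s_n = 2^n + 1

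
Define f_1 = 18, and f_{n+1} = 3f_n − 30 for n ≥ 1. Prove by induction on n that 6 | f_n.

Base case: f_1 = 18 = 6·3, so 6 | f_1.
Assume 6 | f_j, so f_j = 6t for some integer t.
Then f_{j+1} = 3f_j − 30 = 3·(6t) − 30 = 6(3t − 5), so 6 | f_{j+1}.
By induction, 6 | f_n for all n ≥ 1.

6 | f_n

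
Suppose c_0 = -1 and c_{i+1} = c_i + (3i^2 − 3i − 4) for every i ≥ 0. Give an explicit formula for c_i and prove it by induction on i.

Claim: c_i = i^3 − 3i^2 − 2i − 1.

Base case: c_0 = -1, and 0^3 − 3·0^2 − 2·0 − 1 = -1.
Assume c_m = m^3 − 3m^2 − 2m − 1.
Then c_{m+1} = c_m + (3m^2 − 3m − 4) = (m^3 − 3m^2 − 2m − 1) + (3m^2 − 3m − 4) = m^3 − 5m − 5,
and (m+1)^3 − 3·(m+1)^2 − 2·(m+1) − 1 = m^3 − 5m − 5.
Hence c_i = i^3 − 3i^2 − 2i − 1 for every i ≥ 0, by induction.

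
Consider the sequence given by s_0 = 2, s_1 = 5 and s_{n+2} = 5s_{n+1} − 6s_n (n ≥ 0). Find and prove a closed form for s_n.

Claim: s_n = 3^n + 2^n.

Base cases: s_0 = 2 and 3^0 + 2^0 = 2; s_1 = 5 and 3^1 + 2^1 = 5.
Assume s_j = 3^j + 2^j for all 0 ≤ j ≤ k, where k ≥ 1.
Then s_{k+1} = 5s_k − 6s_{k−1} = 5·(3^k + 2^k) − 6·(3^{k−1} + 2^{k−1}) = (5·3 − 6)3^{k−1} + (5·2 − 6)2^{k−1} = 9·3^{k−1} + 4·2^{k−1} = 3^{k+1} + 2^{k+1}.
Hence s_n = 3^n + 2^n for every n ≥ 0, by strong induction.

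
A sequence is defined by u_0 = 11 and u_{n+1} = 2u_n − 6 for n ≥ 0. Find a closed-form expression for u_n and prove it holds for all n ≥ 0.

Claim: u_n = 5·2^n + 6.

Base case: u_0 = 11, and 5·2^0 + 6 = 5 + 6 = 11.
Assume u_m = 5·2^m + 6 for some m ≥ 0.
Then u_{m+1} = 2u_m − 6 = 2·(5·2^m + 6) − 6 = 10·2^m + 12 − 6 = 5·2^{m+1} + 6.
By induction, u_n = 5·2^n + 6 for all n ≥ 0.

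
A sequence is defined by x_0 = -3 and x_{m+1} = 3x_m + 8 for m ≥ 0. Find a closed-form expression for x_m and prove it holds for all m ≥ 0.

Claim: x_m = 3^m − 4.

Base case: x_0 = -3, and 3^0 − 4 = 1 − 4 = -3.
Assume x_j = 3^j − 4 for some j ≥ 0.
Then x_{j+1} = 3x_j + 8 = 3·(3^j − 4) + 8 = 3^{j+1} − 12 + 8 = 3^{j+1} − 4.
So the formula holds for j+1, and by induction x_m = 3^m − 4 for all m ≥ 0.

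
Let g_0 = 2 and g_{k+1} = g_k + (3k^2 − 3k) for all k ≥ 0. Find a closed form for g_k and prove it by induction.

Claim: g_k = k^3 − 3k^2 + 2k + 2.

Base case: g_0 = 2, and 0^3 − 3·0^2 + 2·0 + 2 = 2.
Assume g_m = m^3 − 3m^2 + 2m + 2.
Then g_{m+1} = g_m + (3m^2 − 3m) = (m^3 − 3m^2 + 2m + 2) + (3m^2 − 3m) = m^3 − m + 2,
and (m+1)^3 − 3·(m+1)^2 + 2·(m+1) + 2 = m^3 − m + 2.
This completes the inductive step, so g_k = k^3 − 3k^2 + 2k + 2 for all k ≥ 0.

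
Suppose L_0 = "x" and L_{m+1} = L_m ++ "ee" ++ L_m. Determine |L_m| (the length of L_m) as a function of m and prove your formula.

Claim: |L_m| = 3·2^m − 2.

Base case: |L_0| = 1, and 3·2^0 − 2 = 1.
Assume |L_k| = 3·2^k − 2.
Then |L_{k+1}| = |L_k| + 2 + |L_k| = 2|L_k| + 2 = 2(3·2^k − 2) + 2 = 3·2^{k+1} − 4 + 2 = 3·2^{k+1} − 2.
Hence |L_m| = 3·2^m − 2 for every m ≥ 0, by induction.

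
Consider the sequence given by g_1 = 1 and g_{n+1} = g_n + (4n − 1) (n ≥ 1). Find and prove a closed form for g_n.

Claim: g_n = 2n^2 − 3n + 2.

Base case: g_1 = 1, and 2·1^2 − 3·1 + 2 = 1.
Assume g_m = 2m^2 − 3m + 2.
Then g_{m+1} = g_m + (4m − 1) = (2m^2 − 3m + 2) + (4m − 1) = 2m^2 + m + 1,
and 2·(m+1)^2 − 3·(m+1) + 2 = 2m^2 + m + 1.
By induction, g_n = 2n^2 − 3n + 2 for all n ≥ 1.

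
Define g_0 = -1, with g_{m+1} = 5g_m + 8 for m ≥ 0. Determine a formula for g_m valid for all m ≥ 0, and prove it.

Claim: g_m = 5^m − 2.

Base case: g_0 = -1, and 5^0 − 2 = 1 − 2 = -1.
Assume g_j = 5^j − 2 for some j ≥ 0.
Then g_{j+1} = 5g_j + 8 = 5·(5^j − 2) + 8 = 5^{j+1} − 10 + 8 = 5^{j+1} − 2.
Hence g_m = 5^m − 2 for every m ≥ 0, by induction.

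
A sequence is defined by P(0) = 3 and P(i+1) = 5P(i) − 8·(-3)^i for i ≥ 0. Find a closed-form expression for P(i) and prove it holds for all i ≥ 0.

Claim: P(i) = 2·5^i + (-3)^i.

Base case: P(0) = 3, and 2·5^0 + (-3)^0 = 2 + 1 = 3.
Assume P(m) = 2·5^m + (-3)^m for some m ≥ 0.
Then P(m+1) = 5P(m) − 8·(-3)^m = 5·(2·5^m + (-3)^m) − 8·(-3)^m = 2·5^{m+1} + 5·(-3)^m − 8·(-3)^m = 2·5^{m+1} − 3·(-3)^m = 2·5^{m+1} + (-3)^{m+1}.
This completes the inductive step, so P(i) = 2·5^i + (-3)^i for all i ≥ 0.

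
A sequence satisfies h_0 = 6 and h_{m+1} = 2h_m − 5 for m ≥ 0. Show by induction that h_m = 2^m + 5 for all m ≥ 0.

Base case: h_0 = 6, and 2^0 + 5 = 1 + 5 = 6.
Assume h_j = 2^j + 5 for some j ≥ 0.
Then h_{j+1} = 2h_j − 5 = 2·(2^j + 5) − 5 = 2^{j+1} + 10 − 5 = 2^{j+1} + 5.
This completes the inductive step, so h_m = 2^m + 5 for all m ≥ 0.

h_m = 2^m + 5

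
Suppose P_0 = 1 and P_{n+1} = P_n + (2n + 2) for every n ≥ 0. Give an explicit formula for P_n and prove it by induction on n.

Claim: P_n = n^2 + n + 1.

Base case: P_0 = 1, and 0^2 + 0 + 1 = 1.
Assume P_k = k^2 + k + 1.
Then P_{k+1} = P_k + (2k + 2) = (k^2 + k + 1) + (2k + 2) = k^2 + 3k + 3,
and (k+1)^2 + (k+1) + 1 = k^2 + 3k + 3.
By induction, P_n = n^2 + n + 1 for all n ≥ 0.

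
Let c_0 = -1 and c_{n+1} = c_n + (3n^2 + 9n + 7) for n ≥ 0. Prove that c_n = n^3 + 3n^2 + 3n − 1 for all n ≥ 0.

Base case: c_0 = -1, and 0^3 + 3·0^2 + 3·0 − 1 = -1.
Assume c_r = r^3 + 3r^2 + 3r − 1.
Then c_{r+1} = c_r + (3r^2 + 9r + 7) = (r^3 + 3r^2 + 3r − 1) + (3r^2 + 9r + 7) = r^3 + 6r^2 + 12r + 6,
and (r+1)^3 + 3·(r+1)^2 + 3·(r+1) − 1 = r^3 + 6r^2 + 12r + 6.
This completes the inductive step, so c_n = n^3 + 3n^2 + 3n − 1 for all n ≥ 0.

c_n = n^3 + 3n^2 + 3n − 1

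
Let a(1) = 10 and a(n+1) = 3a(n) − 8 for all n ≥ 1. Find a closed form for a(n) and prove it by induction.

Claim: a(n) = 2·3^n + 4.

Base case: a(1) = 10, and 2·3^1 + 4 = 6 + 4 = 10.
Assume a(m) = 2·3^m + 4 for some m ≥ 1.
Then a(m+1) = 3a(m) − 8 = 3·(2·3^m + 4) − 8 = 6·3^m + 12 − 8 = 2·3^{m+1} + 4.
By induction, a(n) = 2·3^n + 4 for all n ≥ 1.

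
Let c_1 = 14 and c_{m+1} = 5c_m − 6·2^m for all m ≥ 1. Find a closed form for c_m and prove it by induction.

Claim: c_m = 2·5^m + 2·2^m.

Base case: c_1 = 14, and 2·5^1 + 2·2^1 = 10 + 4 = 14.
Assume c_r = 2·5^r + 2·2^r for some r ≥ 1.
Then c_{r+1} = 5c_r − 6·2^r = 5·(2·5^r + 2·2^r) − 6·2^r = 2·5^{r+1} + 10·2^r − 6·2^r = 2·5^{r+1} + 4·2^r = 2·5^{r+1} + 2·2^{r+1}.
Hence c_m = 2·5^m + 2·2^m for every m ≥ 1, by induction.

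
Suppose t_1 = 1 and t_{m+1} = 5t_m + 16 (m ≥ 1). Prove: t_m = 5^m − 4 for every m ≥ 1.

Base case: t_1 = 1, and 5^1 − 4 = 5 − 4 = 1.
Assume t_j = 5^j − 4 for some j ≥ 1.
Then t_{j+1} = 5t_j + 16 = 5·(5^j − 4) + 16 = 5^{j+1} − 20 + 16 = 5^{j+1} − 4.
By induction, t_m = 5^m − 4 for all m ≥ 1.

t_m = 5^m − 4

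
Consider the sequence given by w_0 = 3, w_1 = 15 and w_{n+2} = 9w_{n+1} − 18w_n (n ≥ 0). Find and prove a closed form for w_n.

Claim: w_n = 2·6^n + 3^n.

Base cases: w_0 = 3 and 2·6^0 + 3^0 = 3; w_1 = 15 and 2·6^1 + 3^1 = 15.
Assume w_j = 2·6^j + 3^j for all 0 ≤ j ≤ r, where r ≥ 1.
Then w_{r+1} = 9w_r − 18w_{r−1} = 9·(2·6^r + 3^r) − 18·(2·6^{r−1} + 3^{r−1}) = 2·(9·6 − 18)6^{r−1} + (9·3 − 18)3^{r−1} = 72·6^{r−1} + 9·3^{r−1} = 2·6^{r+1} + 3^{r+1}.
Hence w_n = 2·6^n + 3^n for every n ≥ 0, by strong induction.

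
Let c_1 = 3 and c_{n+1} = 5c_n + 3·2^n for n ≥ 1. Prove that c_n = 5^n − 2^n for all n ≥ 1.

Base case: c_1 = 3, and 5^1 − 2^1 = 5 − 2 = 3.
Assume c_k = 5^k − 2^k for some k ≥ 1.
Then c_{k+1} = 5c_k + 3·2^k = 5·(5^k − 2^k) + 3·2^k = 5^{k+1} − 5·2^k + 3·2^k = 5^{k+1} − 2·2^k = 5^{k+1} − 2^{k+1}.
Hence c_n = 5^n − 2^n for every n ≥ 1, by induction.

c_n = 5^n − 2^n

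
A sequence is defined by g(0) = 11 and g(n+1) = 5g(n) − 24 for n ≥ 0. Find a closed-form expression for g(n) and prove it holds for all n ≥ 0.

Claim: g(n) = 5^{n+1} + 6.

Base case: g(0) = 11, and 5^{0+1} + 6 = 5 + 6 = 11.
Assume g(m) = 5^{m+1} + 6 for some m ≥ 0.
Then g(m+1) = 5g(m) − 24 = 5·(5^{m+1} + 6) − 24 = 5^{m+2} + 30 − 24 = 5^{m+2} + 6.
So the formula holds for m+1, and by induction g(n) = 5^{n+1} + 6 for all n ≥ 0.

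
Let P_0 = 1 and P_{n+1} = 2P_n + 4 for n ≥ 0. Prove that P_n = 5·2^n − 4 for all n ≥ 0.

Base case: P_0 = 1, and 5·2^0 − 4 = 5 − 4 = 1.
Assume P_r = 5·2^r − 4 for some r ≥ 0.
Then P_{r+1} = 2P_r + 4 = 2·(5·2^r − 4) + 4 = 10·2^r − 8 + 4 = 5·2^{r+1} − 4.
Hence P_n = 5·2^n − 4 for every n ≥ 0, by induction.

P_n = 5·2^n − 4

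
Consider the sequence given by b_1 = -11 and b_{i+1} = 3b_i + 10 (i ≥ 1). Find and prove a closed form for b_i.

Claim: b_i = -2·3^i − 5.

Base case: b_1 = -11, and -2·3^1 − 5 = -6 − 5 = -11.
Assume b_j = -2·3^j − 5 for some j ≥ 1.
Then b_{j+1} = 3b_j + 10 = 3·(-2·3^j − 5) + 10 = -6·3^j − 15 + 10 = -2·3^{j+1} − 5.
So the formula holds for j+1, and by induction b_i = -2·3^i − 5 for all i ≥ 1.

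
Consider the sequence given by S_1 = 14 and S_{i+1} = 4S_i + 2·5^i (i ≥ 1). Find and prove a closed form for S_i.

Claim: S_i = 4^i + 2·5^i.

Base case: S_1 = 14, and 4^1 + 2·5^1 = 4 + 10 = 14.
Assume S_m = 4^m + 2·5^m for some m ≥ 1.
Then S_{m+1} = 4S_m + 2·5^m = 4·(4^m + 2·5^m) + 2·5^m = 4^{m+1} + 8·5^m + 2·5^m = 4^{m+1} + 10·5^m = 4^{m+1} + 2·5^{m+1}.
This completes the inductive step, so S_i = 4^i + 2·5^i for all i ≥ 1.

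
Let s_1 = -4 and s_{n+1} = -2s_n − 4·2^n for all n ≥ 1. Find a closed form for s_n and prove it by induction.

Claim: s_n = (-2)^n − 2^n.

Base case: s_1 = -4, and (-2)^1 − 2^1 = -2 − 2 = -4.
Assume s_m = (-2)^m − 2^m for some m ≥ 1.
Then s_{m+1} = -2s_m − 4·2^m = -2·((-2)^m − 2^m) − 4·2^m = (-2)^{m+1} + 2·2^m − 4·2^m = (-2)^{m+1} − 2·2^m = (-2)^{m+1} − 2^{m+1}.
Hence s_n = (-2)^n − 2^n for every n ≥ 1, by induction.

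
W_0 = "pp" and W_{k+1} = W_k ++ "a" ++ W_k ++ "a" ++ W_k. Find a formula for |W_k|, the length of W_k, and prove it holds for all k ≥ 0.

Claim: |W_k| = 3^{k+1} − 1.

Base case: |W_0| = 2, and 3^{0+1} − 1 = 2.
Assume |W_j| = 3^{j+1} − 1.
Then |W_{j+1}| = 3|W_j| + 2 = 3(3^{j+1} − 1) + 2 = 3^{j+2} − 3 + 2 = 3^{j+2} − 1.
This completes the inductive step, so |W_k| = 3^{k+1} − 1 for all k ≥ 0.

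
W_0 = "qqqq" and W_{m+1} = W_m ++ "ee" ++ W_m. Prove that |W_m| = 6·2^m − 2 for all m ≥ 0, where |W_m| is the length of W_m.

Base case: |W_0| = 4, and 6·2^0 − 2 = 4.
Assume |W_r| = 6·2^r − 2.
Then |W_{r+1}| = |W_r| + 2 + |W_r| = 2|W_r| + 2 = 2(6·2^r − 2) + 2 = 6·2^{r+1} − 4 + 2 = 6·2^{r+1} − 2.
This completes the inductive step, so |W_m| = 6·2^m − 2 for all m ≥ 0.

|W_m| = 6·2^m − 2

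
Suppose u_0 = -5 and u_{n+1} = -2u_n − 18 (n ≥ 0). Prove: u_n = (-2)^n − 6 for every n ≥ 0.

Base case: u_0 = -5, and (-2)^0 − 6 = 1 − 6 = -5.
Assume u_k = (-2)^k − 6 for some k ≥ 0.
Then u_{k+1} = -2u_k − 18 = -2·((-2)^k − 6) − 18 = -2·(-2)^k + 12 − 18 = (-2)^{k+1} − 6.
Hence u_n = (-2)^n − 6 for every n ≥ 0, by induction.

u_n = (-2)^n − 6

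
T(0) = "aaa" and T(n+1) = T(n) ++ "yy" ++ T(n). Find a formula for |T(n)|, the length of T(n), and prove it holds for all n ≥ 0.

Claim: |T(n)| = 5·2^n − 2.

Base case: |T(0)| = 3, and 5·2^0 − 2 = 3.
Assume |T(j)| = 5·2^j − 2.
Then |T(j+1)| = |T(j)| + 2 + |T(j)| = 2|T(j)| + 2 = 2(5·2^j − 2) + 2 = 5·2^{j+1} − 4 + 2 = 5·2^{j+1} − 2.
By induction, |T(n)| = 5·2^n − 2 for all n ≥ 0.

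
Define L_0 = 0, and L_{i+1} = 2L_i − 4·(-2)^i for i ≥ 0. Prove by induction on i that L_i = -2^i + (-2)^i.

Base case: L_0 = 0, and -2^0 + (-2)^0 = -1 + 1 = 0.
Assume L_k = -2^k + (-2)^k for some k ≥ 0.
Then L_{k+1} = 2L_k − 4·(-2)^k = 2·(-2^k + (-2)^k) − 4·(-2)^k = -2^{k+1} + 2·(-2)^k − 4·(-2)^k = -2^{k+1} − 2·(-2)^k = -2^{k+1} + (-2)^{k+1}.
Hence L_i = -2^i + (-2)^i for every i ≥ 0, by induction.

L_i = -2^i + (-2)^i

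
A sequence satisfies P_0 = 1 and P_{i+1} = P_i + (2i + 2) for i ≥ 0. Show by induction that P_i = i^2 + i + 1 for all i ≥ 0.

Base case: P_0 = 1, and 0^2 + 0 + 1 = 1.
Assume P_k = k^2 + k + 1.
Then P_{k+1} = P_k + (2k + 2) = (k^2 + k + 1) + (2k + 2) = k^2 + 3k + 3,
and (k+1)^2 + (k+1) + 1 = k^2 + 3k + 3.
By induction, P_i = i^2 + i + 1 for all i ≥ 0.

P_i = i^2 + i + 1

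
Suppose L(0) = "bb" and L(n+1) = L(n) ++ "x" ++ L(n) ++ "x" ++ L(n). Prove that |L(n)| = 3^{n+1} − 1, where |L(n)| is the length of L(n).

Base case: |L(0)| = 2, and 3^{0+1} − 1 = 2.
Assume |L(r)| = 3^{r+1} − 1.
Then |L(r+1)| = 3|L(r)| + 2 = 3(3^{r+1} − 1) + 2 = 3^{r+2} − 3 + 2 = 3^{r+2} − 1.
So the formula holds for r+1, and by induction |L(n)| = 3^{n+1} − 1 for all n ≥ 0.

|L(n)| = 3^{n+1} − 1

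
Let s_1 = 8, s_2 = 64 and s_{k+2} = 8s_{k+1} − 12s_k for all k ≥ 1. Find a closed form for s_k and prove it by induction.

Claim: s_k = 2·6^k − 2·2^k.

Base cases: s_1 = 8 and 2·6^1 − 2·2^1 = 8; s_2 = 64 and 2·6^2 − 2·2^2 = 64.
Assume s_j = 2·6^j − 2·2^j for all 1 ≤ j ≤ m, where m ≥ 2.
Then s_{m+1} = 8s_m − 12s_{m−1} = 8·(2·6^m − 2·2^m) − 12·(2·6^{m−1} − 2·2^{m−1}) = 2·(8·6 − 12)6^{m−1} − 2·(8·2 − 12)2^{m−1} = 72·6^{m−1} − 8·2^{m−1} = 2·6^{m+1} − 2·2^{m+1}.
So the formula holds for m+1, and by strong induction s_k = 2·6^k − 2·2^k for all k ≥ 1.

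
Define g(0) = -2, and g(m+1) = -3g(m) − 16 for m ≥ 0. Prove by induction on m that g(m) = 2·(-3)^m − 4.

Base case: g(0) = -2, and 2·(-3)^0 − 4 = 2 − 4 = -2.
Assume g(k) = 2·(-3)^k − 4 for some k ≥ 0.
Then g(k+1) = -3g(k) − 16 = -3·(2·(-3)^k − 4) − 16 = -6·(-3)^k + 12 − 16 = 2·(-3)^{k+1} − 4.
This completes the inductive step, so g(m) = 2·(-3)^m − 4 for all m ≥ 0.

g(m) = 2·(-3)^m − 4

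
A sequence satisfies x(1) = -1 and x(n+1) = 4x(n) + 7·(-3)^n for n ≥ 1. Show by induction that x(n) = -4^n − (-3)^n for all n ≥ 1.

Base case: x(1) = -1, and -4^1 − (-3)^1 = -4 + 3 = -1.
Assume x(r) = -4^r − (-3)^r for some r ≥ 1.
Then x(r+1) = 4x(r) + 7·(-3)^r = 4·(-4^r − (-3)^r) + 7·(-3)^r = -4^{r+1} − 4·(-3)^r + 7·(-3)^r = -4^{r+1} + 3·(-3)^r = -4^{r+1} − (-3)^{r+1}.
So the formula holds for r+1, and by induction x(n) = -4^n − (-3)^n for all n ≥ 1.

x(n) = -4^n − (-3)^n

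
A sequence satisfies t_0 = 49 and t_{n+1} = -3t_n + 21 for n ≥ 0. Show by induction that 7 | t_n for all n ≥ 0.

Base case: t_0 = 49 = 7·7, so 7 | t_0.
Assume 7 | t_k, so t_k = 7s for some integer s.
Then t_{k+1} = -3t_k + 21 = -3·(7s) + 21 = 7(-3s + 3), so 7 | t_{k+1}.
By induction, 7 | t_n for all n ≥ 0.

7 | t_n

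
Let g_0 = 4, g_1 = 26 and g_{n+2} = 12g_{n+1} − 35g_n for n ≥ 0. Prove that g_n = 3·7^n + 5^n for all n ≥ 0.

Base cases: g_0 = 4 and 3·7^0 + 5^0 = 4; g_1 = 26 and 3·7^1 + 5^1 = 26.
Assume g_j = 3·7^j + 5^j for all 0 ≤ j ≤ k, where k ≥ 1.
Then g_{k+1} = 12g_k − 35g_{k−1} = 12·(3·7^k + 5^k) − 35·(3·7^{k−1} + 5^{k−1}) = 3·(12·7 − 35)7^{k−1} + (12·5 − 35)5^{k−1} = 147·7^{k−1} + 25·5^{k−1} = 3·7^{k+1} + 5^{k+1}.
This completes the inductive step, so g_n = 3·7^n + 5^n for all n ≥ 0.

g_n = 3·7^n + 5^n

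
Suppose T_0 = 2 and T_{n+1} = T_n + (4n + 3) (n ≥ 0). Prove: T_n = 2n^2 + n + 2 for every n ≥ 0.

Base case: T_0 = 2, and 2·0^2 + 0 + 2 = 2.
Assume T_j = 2j^2 + j + 2.
Then T_{j+1} = T_j + (4j + 3) = (2j^2 + j + 2) + (4j + 3) = 2j^2 + 5j + 5,
and 2·(j+1)^2 + (j+1) + 2 = 2j^2 + 5j + 5.
By induction, T_n = 2n^2 + n + 2 for all n ≥ 0.

T_n = 2n^2 + n + 2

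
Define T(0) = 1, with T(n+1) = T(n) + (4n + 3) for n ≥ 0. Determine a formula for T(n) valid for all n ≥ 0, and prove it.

Claim: T(n) = 2n^2 + n + 1.

Base case: T(0) = 1, and 2·0^2 + 0 + 1 = 1.
Assume T(k) = 2k^2 + k + 1.
Then T(k+1) = T(k) + (4k + 3) = (2k^2 + k + 1) + (4k + 3) = 2k^2 + 5k + 4,
and 2·(k+1)^2 + (k+1) + 1 = 2k^2 + 5k + 4.
Hence T(n) = 2n^2 + n + 1 for every n ≥ 0, by induction.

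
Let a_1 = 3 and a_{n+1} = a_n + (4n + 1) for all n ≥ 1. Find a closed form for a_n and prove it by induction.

Claim: a_n = 2n^2 − n + 2.

Base case: a_1 = 3, and 2·1^2 − 1 + 2 = 3.
Assume a_k = 2k^2 − k + 2.
Then a_{k+1} = a_k + (4k + 1) = (2k^2 − k + 2) + (4k + 1) = 2k^2 + 3k + 3,
and 2·(k+1)^2 − (k+1) + 2 = 2k^2 + 3k + 3.
By induction, a_n = 2n^2 − n + 2 for all n ≥ 1.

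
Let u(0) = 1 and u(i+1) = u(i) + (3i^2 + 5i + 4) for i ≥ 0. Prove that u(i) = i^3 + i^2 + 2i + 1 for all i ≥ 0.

Base case: u(0) = 1, and 0^3 + 0^2 + 2·0 + 1 = 1.
Assume u(k) = k^3 + k^2 + 2k + 1.
Then u(k+1) = u(k) + (3k^2 + 5k + 4) = (k^3 + k^2 + 2k + 1) + (3k^2 + 5k + 4) = k^3 + 4k^2 + 7k + 5,
and (k+1)^3 + (k+1)^2 + 2·(k+1) + 1 = k^3 + 4k^2 + 7k + 5.
This completes the inductive step, so u(i) = i^3 + i^2 + 2i + 1 for all i ≥ 0.

u(i) = i^3 + i^2 + 2i + 1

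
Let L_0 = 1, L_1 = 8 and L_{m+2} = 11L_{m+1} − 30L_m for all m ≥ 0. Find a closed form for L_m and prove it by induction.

Claim: L_m = 3·6^m − 2·5^m.

Base cases: L_0 = 1 and 3·6^0 − 2·5^0 = 1; L_1 = 8 and 3·6^1 − 2·5^1 = 8.
Assume L_i = 3·6^i − 2·5^i for all 0 ≤ i ≤ j, where j ≥ 1.
Then L_{j+1} = 11L_j − 30L_{j−1} = 11·(3·6^j − 2·5^j) − 30·(3·6^{j−1} − 2·5^{j−1}) = 3·(11·6 − 30)6^{j−1} − 2·(11·5 − 30)5^{j−1} = 108·6^{j−1} − 50·5^{j−1} = 3·6^{j+1} − 2·5^{j+1}.
This completes the inductive step, so L_m = 3·6^m − 2·5^m for all m ≥ 0.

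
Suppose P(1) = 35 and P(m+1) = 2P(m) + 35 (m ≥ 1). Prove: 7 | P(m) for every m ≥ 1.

Base case: P(1) = 35 = 7·5, so 7 | P(1).
Assume 7 | P(r), so P(r) = 7t for some integer t.
Then P(r+1) = 2P(r) + 35 = 2·(7t) + 35 = 7(2t + 5), so 7 | P(r+1).
Hence 7 | P(m) for every m ≥ 1, by induction.

7 | P(m)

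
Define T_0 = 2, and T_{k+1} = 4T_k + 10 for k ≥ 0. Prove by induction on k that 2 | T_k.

Base case: T_0 = 2 = 2·1, so 2 | T_0.
Assume 2 | T_m, so T_m = 2t for some integer t.
Then T_{m+1} = 4T_m + 10 = 4·(2t) + 10 = 2(4t + 5), so 2 | T_{m+1}.
Hence 2 | T_k for every k ≥ 0, by induction.

2 | T_k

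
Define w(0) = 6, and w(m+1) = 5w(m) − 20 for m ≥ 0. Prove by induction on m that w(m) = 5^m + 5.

Base case: w(0) = 6, and 5^0 + 5 = 1 + 5 = 6.
Assume w(j) = 5^j + 5 for some j ≥ 0.
Then w(j+1) = 5w(j) − 20 = 5·(5^j + 5) − 20 = 5^{j+1} + 25 − 20 = 5^{j+1} + 5.
This completes the inductive step, so w(m) = 5^m + 5 for all m ≥ 0.

w(m) = 5^m + 5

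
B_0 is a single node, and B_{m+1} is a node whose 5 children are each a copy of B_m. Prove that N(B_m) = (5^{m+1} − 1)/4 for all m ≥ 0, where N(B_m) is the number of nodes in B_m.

Base case: N(B_0) = 1, and (5^{0+1} − 1)/4 = 1.
Assume N(B_r) = (5^{r+1} − 1)/4.
Then N(B_{r+1}) = 1 + 5N(B_r) = 1 + 5·(5^{r+1} − 1)/4 = 1 + (5^{r+2} − 5)/4 = (4 + 5^{r+2} − 5)/4 = (5^{r+2} − 1)/4.
By induction, N(B_m) = (5^{m+1} − 1)/4 for all m ≥ 0.

N(B_m) = (5^{m+1} − 1)/4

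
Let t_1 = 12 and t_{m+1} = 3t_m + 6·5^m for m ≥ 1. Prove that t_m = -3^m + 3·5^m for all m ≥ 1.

Base case: t_1 = 12, and -3^1 + 3·5^1 = -3 + 15 = 12.
Assume t_j = -3^j + 3·5^j for some j ≥ 1.
Then t_{j+1} = 3t_j + 6·5^j = 3·(-3^j + 3·5^j) + 6·5^j = -3^{j+1} + 9·5^j + 6·5^j = -3^{j+1} + 15·5^j = -3^{j+1} + 3·5^{j+1}.
Hence t_m = -3^m + 3·5^m for every m ≥ 1, by induction.

t_m = -3^m + 3·5^m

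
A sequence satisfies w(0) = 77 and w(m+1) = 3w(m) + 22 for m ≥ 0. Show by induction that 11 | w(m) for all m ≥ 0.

Base case: w(0) = 77 = 11·7, so 11 | w(0).
Assume 11 | w(j), so w(j) = 11t for some integer t.
Then w(j+1) = 3w(j) + 22 = 3·(11t) + 22 = 11(3t + 2), so 11 | w(j+1).
By induction, 11 | w(m) for all m ≥ 0.

11 | w(m)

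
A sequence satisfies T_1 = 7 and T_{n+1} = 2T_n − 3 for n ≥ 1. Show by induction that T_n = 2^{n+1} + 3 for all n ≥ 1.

Base case: T_1 = 7, and 2^{1+1} + 3 = 4 + 3 = 7.
Assume T_j = 2^{j+1} + 3 for some j ≥ 1.
Then T_{j+1} = 2T_j − 3 = 2·(2^{j+1} + 3) − 3 = 2^{j+2} + 6 − 3 = 2^{j+2} + 3.
By induction, T_n = 2^{n+1} + 3 for all n ≥ 1.

T_n = 2^{n+1} + 3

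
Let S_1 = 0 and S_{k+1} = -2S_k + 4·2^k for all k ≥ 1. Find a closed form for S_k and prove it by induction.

Claim: S_k = (-2)^k + 2^k.

Base case: S_1 = 0, and (-2)^1 + 2^1 = -2 + 2 = 0.
Assume S_m = (-2)^m + 2^m for some m ≥ 1.
Then S_{m+1} = -2S_m + 4·2^m = -2·((-2)^m + 2^m) + 4·2^m = (-2)^{m+1} − 2·2^m + 4·2^m = (-2)^{m+1} + 2·2^m = (-2)^{m+1} + 2^{m+1}.
So the formula holds for m+1, and by induction S_k = (-2)^k + 2^k for all k ≥ 1.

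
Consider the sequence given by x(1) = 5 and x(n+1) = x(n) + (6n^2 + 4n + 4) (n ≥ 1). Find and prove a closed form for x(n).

Claim: x(n) = 2n^3 − n^2 + 3n + 1.

Base case: x(1) = 5, and 2·1^3 − 1^2 + 3·1 + 1 = 5.
Assume x(j) = 2j^3 − j^2 + 3j + 1.
Then x(j+1) = x(j) + (6j^2 + 4j + 4) = (2j^3 − j^2 + 3j + 1) + (6j^2 + 4j + 4) = 2j^3 + 5j^2 + 7j + 5,
and 2·(j+1)^3 − (j+1)^2 + 3·(j+1) + 1 = 2j^3 + 5j^2 + 7j + 5.
Hence x(n) = 2n^3 − n^2 + 3n + 1 for every n ≥ 1, by induction.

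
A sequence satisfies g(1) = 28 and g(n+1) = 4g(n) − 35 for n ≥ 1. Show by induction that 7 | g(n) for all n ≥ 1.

Base case: g(1) = 28 = 7·4, so 7 | g(1).
Assume 7 | g(r), so g(r) = 7t for some integer t.
Then g(r+1) = 4g(r) − 35 = 4·(7t) − 35 = 7(4t − 5), so 7 | g(r+1).
So the property holds for r+1, and by induction 7 | g(n) for all n ≥ 1.

7 | g(n)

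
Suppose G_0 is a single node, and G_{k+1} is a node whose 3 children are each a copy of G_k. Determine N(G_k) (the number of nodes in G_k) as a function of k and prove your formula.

Claim: N(G_k) = (3^{k+1} − 1)/2.

Base case: N(G_0) = 1, and (3^{0+1} − 1)/2 = 1.
Assume N(G_m) = (3^{m+1} − 1)/2.
Then N(G_{m+1}) = 1 + 3N(G_m) = 1 + 3·(3^{m+1} − 1)/2 = 1 + (3^{m+2} − 3)/2 = (2 + 3^{m+2} − 3)/2 = (3^{m+2} − 1)/2.
So the formula holds for m+1, and by induction N(G_k) = (3^{k+1} − 1)/2 for all k ≥ 0.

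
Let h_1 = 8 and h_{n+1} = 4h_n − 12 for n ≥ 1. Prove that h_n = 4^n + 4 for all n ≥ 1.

Base case: h_1 = 8, and 4^1 + 4 = 4 + 4 = 8.
Assume h_j = 4^j + 4 for some j ≥ 1.
Then h_{j+1} = 4h_j − 12 = 4·(4^j + 4) − 12 = 4^{j+1} + 16 − 12 = 4^{j+1} + 4.
By induction, h_n = 4^n + 4 for all n ≥ 1.

h_n = 4^n + 4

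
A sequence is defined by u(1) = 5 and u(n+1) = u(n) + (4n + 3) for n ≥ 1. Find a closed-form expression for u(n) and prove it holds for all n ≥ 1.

Claim: u(n) = 2n^2 + n + 2.

Base case: u(1) = 5, and 2·1^2 + 1 + 2 = 5.
Assume u(j) = 2j^2 + j + 2.
Then u(j+1) = u(j) + (4j + 3) = (2j^2 + j + 2) + (4j + 3) = 2j^2 + 5j + 5,
and 2·(j+1)^2 + (j+1) + 2 = 2j^2 + 5j + 5.
This completes the inductive step, so u(n) = 2n^2 + n + 2 for all n ≥ 1.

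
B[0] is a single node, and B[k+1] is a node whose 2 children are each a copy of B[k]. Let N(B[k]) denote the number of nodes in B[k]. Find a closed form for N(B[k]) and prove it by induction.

Claim: N(B[k]) = 2^{k+1} − 1.

Base case: N(B[0]) = 1, and 2^{0+1} − 1 = 1.
Assume N(B[j]) = 2^{j+1} − 1.
Then N(B[j+1]) = 1 + 2N(B[j]) = 1 + 2(2^{j+1} − 1) = 2^{j+2} − 2 + 1 = 2^{j+2} − 1.
Hence N(B[k]) = 2^{k+1} − 1 for every k ≥ 0, by induction.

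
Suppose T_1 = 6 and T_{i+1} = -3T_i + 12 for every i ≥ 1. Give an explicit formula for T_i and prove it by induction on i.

Claim: T_i = -(-3)^i + 3.

Base case: T_1 = 6, and -(-3)^1 + 3 = 3 + 3 = 6.
Assume T_m = -(-3)^m + 3 for some m ≥ 1.
Then T_{m+1} = -3T_m + 12 = -3·(-(-3)^m + 3) + 12 = 3·(-3)^m − 9 + 12 = -(-3)^{m+1} + 3.
This completes the inductive step, so T_i = -(-3)^i + 3 for all i ≥ 1.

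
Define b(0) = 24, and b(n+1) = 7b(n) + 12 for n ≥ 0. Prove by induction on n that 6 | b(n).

Base case: b(0) = 24 = 6·4, so 6 | b(0).
Assume 6 | b(r), so b(r) = 6t for some integer t.
Then b(r+1) = 7b(r) + 12 = 7·(6t) + 12 = 6(7t + 2), so 6 | b(r+1).
Hence 6 | b(n) for every n ≥ 0, by induction.

6 | b(n)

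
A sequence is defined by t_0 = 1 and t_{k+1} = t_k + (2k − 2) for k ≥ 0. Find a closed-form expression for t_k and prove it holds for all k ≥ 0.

Claim: t_k = k^2 − 3k + 1.

Base case: t_0 = 1, and 0^2 − 3·0 + 1 = 1.
Assume t_j = j^2 − 3j + 1.
Then t_{j+1} = t_j + (2j − 2) = (j^2 − 3j + 1) + (2j − 2) = j^2 − j − 1,
and (j+1)^2 − 3·(j+1) + 1 = j^2 − j − 1.
This completes the inductive step, so t_k = k^2 − 3k + 1 for all k ≥ 0.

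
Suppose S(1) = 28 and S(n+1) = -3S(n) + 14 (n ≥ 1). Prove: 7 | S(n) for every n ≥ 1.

Base case: S(1) = 28 = 7·4, so 7 | S(1).
Assume 7 | S(k), so S(k) = 7t for some integer t.
Then S(k+1) = -3S(k) + 14 = -3·(7t) + 14 = 7(-3t + 2), so 7 | S(k+1).
So the property holds for k+1, and by induction 7 | S(n) for all n ≥ 1.

7 | S(n)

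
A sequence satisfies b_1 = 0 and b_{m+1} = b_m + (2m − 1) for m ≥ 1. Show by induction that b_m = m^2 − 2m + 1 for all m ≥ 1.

Base case: b_1 = 0, and 1^2 − 2·1 + 1 = 0.
Assume b_k = k^2 − 2k + 1.
Then b_{k+1} = b_k + (2k − 1) = (k^2 − 2k + 1) + (2k − 1) = k^2,
and (k+1)^2 − 2·(k+1) + 1 = k^2.
Hence b_m = m^2 − 2m + 1 for every m ≥ 1, by induction.

b_m = m^2 − 2m + 1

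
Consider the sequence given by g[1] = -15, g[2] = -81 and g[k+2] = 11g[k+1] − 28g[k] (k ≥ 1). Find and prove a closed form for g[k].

Claim: g[k] = -7^k − 2·4^k.

Base cases: g[1] = -15 and -7^1 − 2·4^1 = -15; g[2] = -81 and -7^2 − 2·4^2 = -81.
Assume g[j] = -7^j − 2·4^j for all 1 ≤ j ≤ m, where m ≥ 2.
Then g[m+1] = 11g[m] − 28g[m−1] = 11·(-7^m − 2·4^m) − 28·(-7^{m−1} − 2·4^{m−1}) = -(11·7 − 28)7^{m−1} − 2·(11·4 − 28)4^{m−1} = -49·7^{m−1} − 32·4^{m−1} = -7^{m+1} − 2·4^{m+1}.
Hence g[k] = -7^k − 2·4^k for every k ≥ 1, by strong induction.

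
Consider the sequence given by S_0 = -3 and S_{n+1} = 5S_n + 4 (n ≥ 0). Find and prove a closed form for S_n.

Claim: S_n = -2·5^n − 1.

Base case: S_0 = -3, and -2·5^0 − 1 = -2 − 1 = -3.
Assume S_r = -2·5^r − 1 for some r ≥ 0.
Then S_{r+1} = 5S_r + 4 = 5·(-2·5^r − 1) + 4 = -10·5^r − 5 + 4 = -2·5^{r+1} − 1.
By induction, S_n = -2·5^n − 1 for all n ≥ 0.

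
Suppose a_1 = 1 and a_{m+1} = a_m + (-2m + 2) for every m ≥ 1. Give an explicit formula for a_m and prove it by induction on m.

Claim: a_m = -m^2 + 3m − 1.

Base case: a_1 = 1, and -1^2 + 3·1 − 1 = 1.
Assume a_k = -k^2 + 3k − 1.
Then a_{k+1} = a_k + (-2k + 2) = (-k^2 + 3k − 1) + (-2k + 2) = -k^2 + k + 1,
and -(k+1)^2 + 3·(k+1) − 1 = -k^2 + k + 1.
This completes the inductive step, so a_m = -m^2 + 3m − 1 for all m ≥ 1.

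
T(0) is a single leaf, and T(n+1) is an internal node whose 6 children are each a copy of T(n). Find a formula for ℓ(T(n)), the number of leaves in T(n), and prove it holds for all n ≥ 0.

Claim: ℓ(T(n)) = 6^n.

Base case: ℓ(T(0)) = 1, and 6^0 = 1.
Assume ℓ(T(j)) = 6^j.
Then ℓ(T(j+1)) = 6·ℓ(T(j)) = 6·6^j = 6^{j+1}.
So the formula holds for j+1, and by induction ℓ(T(n)) = 6^n for all n ≥ 0.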